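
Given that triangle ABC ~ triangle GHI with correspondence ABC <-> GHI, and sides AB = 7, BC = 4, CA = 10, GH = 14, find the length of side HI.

Similar triangles have proportional sides. Setting up the proportion:
GH / AB = HI / BC
14 / 7 = HI / 4
HI = 4 * 14 / 7 = 8.

8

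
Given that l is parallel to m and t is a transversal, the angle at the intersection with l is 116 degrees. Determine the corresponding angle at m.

When a transversal crosses parallel lines, angles in the same position at each intersection are called corresponding angles.
These are always equal, so the answer is 116 degrees.

116 degrees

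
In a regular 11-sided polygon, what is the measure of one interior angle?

Each interior angle of a regular n-gon is (n - 2) * 180 / n.
For n = 11: (11 - 2) * 180 / 11 = 1620/11 = 1620/11 degrees.

1620/11 degrees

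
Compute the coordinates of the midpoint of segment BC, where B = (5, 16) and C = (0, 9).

M = ((x₁ + x₂)/2, (y₁ + y₂)/2)
= ((5 + 0)/2, (16 + 9)/2)
= (5/2, 25/2) = (5/2, 25/2)

(5/2, 25/2)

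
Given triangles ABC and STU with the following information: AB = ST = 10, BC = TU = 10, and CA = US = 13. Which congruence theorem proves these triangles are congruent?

Consider the given information: AB = ST = 10, BC = TU = 10, and CA = US = 13
This is not SAS or HL: SAS requires two sides and the included angle between them. HL only applies to right triangles with matching hypotenuse and leg.
The correct criterion is SSS. All three pairs of corresponding sides are equal (Side-Side-Side).

SSS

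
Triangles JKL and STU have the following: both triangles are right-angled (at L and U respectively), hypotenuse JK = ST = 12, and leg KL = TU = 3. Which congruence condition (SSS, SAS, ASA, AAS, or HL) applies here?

The given information provides:
both triangles are right-angled (at L and U respectively), hypotenuse JK = ST = 12, and leg KL = TU = 3
This matches the HL congruence theorem.
The hypotenuse and one leg of two right triangles are equal (Hypotenuse-Leg).

HL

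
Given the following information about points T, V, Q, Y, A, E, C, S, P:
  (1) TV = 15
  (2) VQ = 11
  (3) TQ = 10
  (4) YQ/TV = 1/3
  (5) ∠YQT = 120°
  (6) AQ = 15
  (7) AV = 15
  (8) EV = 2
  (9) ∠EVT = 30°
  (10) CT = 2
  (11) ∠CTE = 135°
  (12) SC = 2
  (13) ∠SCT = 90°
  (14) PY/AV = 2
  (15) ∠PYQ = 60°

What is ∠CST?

Step 1: By the law of cosines on triangle SCT: ST² = 2² + 2² − 2·2·2·cos(90°) = 8, so ST = 2·√2.
Step 2: By the inverse law of cosines on triangle CST: cos(∠CST) = (2² + (2·√2)² − 2²) / (2·2·2·√2) = 8/11.31 = 0.7071, so ∠CST = 45°.

Therefore, the measure of angle ∠CST = 45°.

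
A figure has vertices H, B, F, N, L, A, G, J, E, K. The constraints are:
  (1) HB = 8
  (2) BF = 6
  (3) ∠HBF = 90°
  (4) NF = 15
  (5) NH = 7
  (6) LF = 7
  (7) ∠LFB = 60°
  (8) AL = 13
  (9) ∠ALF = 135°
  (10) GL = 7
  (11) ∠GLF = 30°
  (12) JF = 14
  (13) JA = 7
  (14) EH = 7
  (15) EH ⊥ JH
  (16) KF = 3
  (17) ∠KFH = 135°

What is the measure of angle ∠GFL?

Step 1: By the law of cosines on triangle FLG: FG² = 7² + 7² − 2·7·7·cos(30°) = 13.13, so FG ≈ 3.62.
Step 2: By the inverse law of cosines on triangle GFL: cos(∠GFL) = (3.62² + 7² − 7²) / (2·3.62·7) = 13.13/50.73 = 0.2588, so ∠GFL = 75°.

Therefore, the measure of angle ∠GFL = 75°.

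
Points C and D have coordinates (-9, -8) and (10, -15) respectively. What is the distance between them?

The horizontal distance is |10 - -9| = 19 and the vertical distance is |-15 - -8| = 7.
By the Pythagorean theorem, d = sqrt(19^2 + 7^2) = sqrt(410).

sqrt(410)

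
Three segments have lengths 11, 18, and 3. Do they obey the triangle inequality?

Check the triangle inequality: 11 + 3 = 14 ≤ 18.
Since the sum of two sides does not exceed the third, no triangle can be formed.

No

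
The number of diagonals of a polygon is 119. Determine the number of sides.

Using d = n(n - 3)/2, we solve 119 = n(n - 3)/2.
So n(n - 3) = 238.
Testing n = 17: 17 * 14 = 238 = 238. Correct.
The polygon has 17 sides.

17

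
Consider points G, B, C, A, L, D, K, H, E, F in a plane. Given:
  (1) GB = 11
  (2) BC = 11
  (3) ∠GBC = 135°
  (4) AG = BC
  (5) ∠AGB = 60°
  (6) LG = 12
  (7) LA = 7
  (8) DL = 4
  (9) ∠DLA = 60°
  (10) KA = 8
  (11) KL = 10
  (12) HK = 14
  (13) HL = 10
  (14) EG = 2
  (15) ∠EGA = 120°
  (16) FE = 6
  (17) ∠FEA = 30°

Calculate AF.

From the given relations: AG = BC = 11.
Step 1: By the law of cosines on triangle EGA: EA² = 2² + 11² − 2·2·11·cos(120°) = 147, so EA = 7·√3.
Step 2: By the law of cosines on triangle AEF: AF² = (7·√3)² + 6² − 2·7·√3·6·cos(30°) = 57, so AF = √57.

Therefore, the length of AF = √57.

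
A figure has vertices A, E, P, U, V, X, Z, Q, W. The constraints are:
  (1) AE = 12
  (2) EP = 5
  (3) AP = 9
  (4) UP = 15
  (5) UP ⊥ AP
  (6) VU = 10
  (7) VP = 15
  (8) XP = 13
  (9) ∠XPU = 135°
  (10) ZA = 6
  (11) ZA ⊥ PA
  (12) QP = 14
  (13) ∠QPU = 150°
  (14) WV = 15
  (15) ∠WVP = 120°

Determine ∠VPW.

Step 1: By the law of cosines on triangle PVW: PW² = 15² + 15² − 2·15·15·cos(120°) = 675, so PW = 15·√3.
Step 2: By the inverse law of cosines on triangle VPW: cos(∠VPW) = (15² + (15·√3)² − 15²) / (2·15·15·√3) = 675/779.42 = 0.866, so ∠VPW = 30°.

Therefore, the measure of angle ∠VPW = 30°.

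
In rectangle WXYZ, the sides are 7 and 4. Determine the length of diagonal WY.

Using the Pythagorean theorem:
d² = 7² + 4² = 49 + 16 = 65
d = sqrt(65)

sqrt(65)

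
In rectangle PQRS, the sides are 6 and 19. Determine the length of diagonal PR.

d = sqrt(6^2 + 19^2) = sqrt(397)

sqrt(397)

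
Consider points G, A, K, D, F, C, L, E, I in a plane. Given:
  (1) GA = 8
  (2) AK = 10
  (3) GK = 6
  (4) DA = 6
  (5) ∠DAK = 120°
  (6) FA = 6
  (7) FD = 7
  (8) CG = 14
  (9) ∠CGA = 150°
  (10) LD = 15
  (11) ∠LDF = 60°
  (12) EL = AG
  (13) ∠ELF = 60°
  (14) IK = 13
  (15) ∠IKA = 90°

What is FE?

From the given relations: EL = AG = 8.
Step 1: By the law of cosines on triangle LDF: LF² = 15² + 7² − 2·15·7·cos(60°) = 169, so LF = 13.
Step 2: By the law of cosines on triangle FLE: FE² = 13² + 8² − 2·13·8·cos(60°) = 129, so FE = √129.

Therefore, the length of FE = √129.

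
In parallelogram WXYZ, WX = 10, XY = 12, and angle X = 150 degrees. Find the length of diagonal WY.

Using the law of cosines:
d^2 = 10^2 + 12^2 - 2(10)(12)cos(150 degrees)
d^2 = 100 + 144 - 240*-sqrt(3)/2
d^2 = 120*sqrt(3) + 244
d = 2*sqrt(30*sqrt(3) + 61)

2*sqrt(30*sqrt(3) + 61)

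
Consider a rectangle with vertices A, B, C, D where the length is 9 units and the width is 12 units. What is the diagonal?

A rectangle's diagonal splits it into two right triangles, with the diagonal as the hypotenuse.
By the Pythagorean theorem, d^2 = 9^2 + 12^2 = 225.
Therefore d = sqrt(225) = 15.

15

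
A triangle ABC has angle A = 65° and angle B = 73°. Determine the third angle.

Let angle C = x. Then 65 + 73 + x = 180.
x = 180 - 138 = 42 degrees.

42 degrees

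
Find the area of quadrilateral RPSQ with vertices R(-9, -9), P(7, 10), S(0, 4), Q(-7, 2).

The Shoelace formula works by pairing each vertex with the next (cycling back to the first).
For each pair, compute x_i*y_(i+1) - x_(i+1)*y_i:
  (-9*10 - 7*-9) = -27
  (7*4 - 0*10) = 28
  (0*2 - -7*4) = 28
  (-7*-9 - -9*2) = 81
Taking half the absolute value of the total: Area = (1/2)(110) = 55.

55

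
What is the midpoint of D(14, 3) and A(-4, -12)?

M = ((x₁ + x₂)/2, (y₁ + y₂)/2)
= ((14 + -4)/2, (3 + -12)/2)
= (10/2, -9/2) = (5, -9/2)

(5, -9/2)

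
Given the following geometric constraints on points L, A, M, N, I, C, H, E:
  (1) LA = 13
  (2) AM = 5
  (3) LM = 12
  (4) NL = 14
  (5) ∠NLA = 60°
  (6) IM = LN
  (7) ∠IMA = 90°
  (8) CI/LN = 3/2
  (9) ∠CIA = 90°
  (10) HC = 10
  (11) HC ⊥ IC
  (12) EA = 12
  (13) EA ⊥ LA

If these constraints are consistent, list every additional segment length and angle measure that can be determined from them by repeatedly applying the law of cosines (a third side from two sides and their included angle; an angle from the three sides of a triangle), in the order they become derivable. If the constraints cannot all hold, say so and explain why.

The constraints are consistent. Derivable facts, in order:
After 1 step:
- AI ≈ 14.87
- AN = √183
- IH ≈ 23.26
- LE ≈ 17.69
- ∠ALM = 22.62°
- ∠AML = 90°
- ∠LAM = 67.38°
After 2 steps:
- AC ≈ 25.73
- ∠AEL = 47.29°
- ∠AIM = 19.65°
- ∠ALE = 42.71°
- ∠ANL = 56.33°
- ∠CHI = 64.54°
- ∠CIH = 25.46°
- ∠IAM = 70.35°
- ∠LAN = 63.67°
After 3 steps:
- ∠ACI = 35.29°
- ∠CAI = 54.71°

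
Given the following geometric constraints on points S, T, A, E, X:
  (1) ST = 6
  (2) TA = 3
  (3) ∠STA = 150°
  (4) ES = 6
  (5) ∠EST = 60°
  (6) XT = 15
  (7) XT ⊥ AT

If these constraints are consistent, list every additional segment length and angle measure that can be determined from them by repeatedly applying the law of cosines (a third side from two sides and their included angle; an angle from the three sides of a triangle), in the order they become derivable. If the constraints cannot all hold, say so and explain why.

The constraints are consistent. Derivable facts, in order:
After 1 step:
- AX = 3·√26
- SA ≈ 8.73
- TE = 6
After 2 steps:
- ∠AST = 9.9°
- ∠AXT = 11.31°
- ∠ETS = 60°
- ∠SAT = 20.1°
- ∠SET = 60°
- ∠TAX = 78.69°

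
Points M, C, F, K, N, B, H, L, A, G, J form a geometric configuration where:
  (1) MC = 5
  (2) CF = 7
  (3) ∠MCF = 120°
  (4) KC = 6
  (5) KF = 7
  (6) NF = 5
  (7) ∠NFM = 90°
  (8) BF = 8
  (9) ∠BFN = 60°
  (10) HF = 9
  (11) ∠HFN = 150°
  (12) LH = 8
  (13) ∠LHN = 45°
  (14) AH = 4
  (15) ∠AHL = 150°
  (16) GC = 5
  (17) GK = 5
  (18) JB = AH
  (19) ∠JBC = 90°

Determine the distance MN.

Step 1: By the law of cosines on triangle FCM: FM² = 7² + 5² − 2·7·5·cos(120°) = 109, so FM = √109.
Step 2: By the law of cosines on triangle MFN: MN² = √109² + 5² − 2·√109·5·cos(90°) = 134, so MN = √134.

Therefore, the length of MN = √134.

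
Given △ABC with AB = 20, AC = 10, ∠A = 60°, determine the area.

When two sides and the included angle are known, the area formula is (1/2)ab sin(C).
The height from one side to the opposite vertex is 10 sin(60°) = 5*sqrt(3).
Area = (1/2) * 20 * 5*sqrt(3) = 50*sqrt(3).

50*sqrt(3)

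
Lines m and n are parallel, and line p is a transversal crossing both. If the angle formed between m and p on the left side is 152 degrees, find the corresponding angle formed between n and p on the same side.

Corresponding angles are equal: 152 degrees.

152 degrees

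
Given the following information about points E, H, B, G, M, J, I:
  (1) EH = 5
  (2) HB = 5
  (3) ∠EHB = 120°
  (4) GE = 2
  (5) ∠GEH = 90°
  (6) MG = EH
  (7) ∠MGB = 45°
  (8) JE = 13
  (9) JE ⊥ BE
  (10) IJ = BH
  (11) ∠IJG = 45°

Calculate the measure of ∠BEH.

Step 1: By the law of cosines on triangle EHB: EB² = 5² + 5² − 2·5·5·cos(120°) = 75, so EB = 5·√3.
Step 2: By the inverse law of cosines on triangle BEH: cos(∠BEH) = ((5·√3)² + 5² − 5²) / (2·5·√3·5) = 75/86.6 = 0.866, so ∠BEH = 30°.

Therefore, the measure of angle ∠BEH = 30°.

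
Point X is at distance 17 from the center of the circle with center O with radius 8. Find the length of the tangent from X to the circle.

The tangent, radius, and line from the external point to the center form a right triangle.
The right angle is where the tangent meets the radius.
By the Pythagorean theorem: tangent² + 8² = 17²
tangent² = 289 - 64 = 225
tangent = 15

15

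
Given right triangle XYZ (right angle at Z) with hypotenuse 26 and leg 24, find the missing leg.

Rearranging the Pythagorean theorem to solve for the unknown leg:
leg^2 = hypotenuse^2 - known_leg^2 = 676 - 576 = 100
leg = sqrt(100) = 10.

10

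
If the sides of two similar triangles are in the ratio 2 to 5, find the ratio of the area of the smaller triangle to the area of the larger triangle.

The ratio of areas of similar triangles equals the square of the side ratio.
Side ratio = 2:5
Area ratio = (2/5)^2 = 4/25 = 4:25

4:25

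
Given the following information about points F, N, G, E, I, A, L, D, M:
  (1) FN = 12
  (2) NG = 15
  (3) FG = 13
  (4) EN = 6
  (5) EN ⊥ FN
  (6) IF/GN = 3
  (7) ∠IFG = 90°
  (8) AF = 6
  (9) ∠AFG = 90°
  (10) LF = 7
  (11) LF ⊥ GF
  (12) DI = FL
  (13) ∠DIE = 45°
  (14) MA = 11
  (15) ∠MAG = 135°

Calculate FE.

Step 1: By the law of cosines on triangle FNE: FE² = 12² + 6² − 2·12·6·cos(90°) = 180, so FE = 6·√5.

Therefore, the length of FE = 6·√5.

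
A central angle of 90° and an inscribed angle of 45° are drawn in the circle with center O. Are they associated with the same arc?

By the inscribed angle theorem, if both angles subtend the same arc, the inscribed angle must be half the central angle.
Half of 90° = 45°, which equals the given inscribed angle of 45°.
Therefore, yes, they correspond to the same arc.

Yes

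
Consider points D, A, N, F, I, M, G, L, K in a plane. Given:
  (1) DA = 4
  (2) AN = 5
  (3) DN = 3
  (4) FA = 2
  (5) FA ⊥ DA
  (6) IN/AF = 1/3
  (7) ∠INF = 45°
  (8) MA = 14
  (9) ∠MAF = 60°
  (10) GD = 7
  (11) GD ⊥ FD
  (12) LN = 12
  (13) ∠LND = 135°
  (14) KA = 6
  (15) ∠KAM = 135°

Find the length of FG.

Step 1: By the law of cosines on triangle FAD: FD² = 2² + 4² − 2·2·4·cos(90°) = 20, so FD = 2·√5.
Step 2: By the law of cosines on triangle FDG: FG² = (2·√5)² + 7² − 2·2·√5·7·cos(90°) = 69, so FG = √69.

Therefore, the length of FG = √69.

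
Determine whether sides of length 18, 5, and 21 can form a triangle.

Sort the sides: 5, 18, 21.
It suffices to check that the sum of the two smallest exceeds the largest:
5 + 18 = 23 > 21. ✓
Yes, a valid triangle can be formed.

Yes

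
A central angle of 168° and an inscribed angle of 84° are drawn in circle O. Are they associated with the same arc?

By the inscribed angle theorem, if both angles subtend the same arc, the inscribed angle must be half the central angle.
Half of 168° = 84°, which equals the given inscribed angle of 84°.
Therefore, yes, they correspond to the same arc.

Yes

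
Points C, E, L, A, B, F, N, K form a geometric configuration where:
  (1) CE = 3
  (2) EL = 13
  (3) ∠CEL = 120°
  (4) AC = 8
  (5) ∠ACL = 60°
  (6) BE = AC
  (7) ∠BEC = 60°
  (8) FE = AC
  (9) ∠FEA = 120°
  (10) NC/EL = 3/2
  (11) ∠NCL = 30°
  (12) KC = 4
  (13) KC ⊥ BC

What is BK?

From the given relations: BE = AC = 8.
Step 1: By the law of cosines on triangle BEC: BC² = 8² + 3² − 2·8·3·cos(60°) = 49, so BC = 7.
Step 2: By the law of cosines on triangle BCK: BK² = 7² + 4² − 2·7·4·cos(90°) = 65, so BK = √65.

Therefore, the length of BK = √65.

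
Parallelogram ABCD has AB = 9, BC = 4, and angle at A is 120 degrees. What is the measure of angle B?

Consecutive angles are supplementary: angle B = 180 - 120 = 60 degrees.

60 degrees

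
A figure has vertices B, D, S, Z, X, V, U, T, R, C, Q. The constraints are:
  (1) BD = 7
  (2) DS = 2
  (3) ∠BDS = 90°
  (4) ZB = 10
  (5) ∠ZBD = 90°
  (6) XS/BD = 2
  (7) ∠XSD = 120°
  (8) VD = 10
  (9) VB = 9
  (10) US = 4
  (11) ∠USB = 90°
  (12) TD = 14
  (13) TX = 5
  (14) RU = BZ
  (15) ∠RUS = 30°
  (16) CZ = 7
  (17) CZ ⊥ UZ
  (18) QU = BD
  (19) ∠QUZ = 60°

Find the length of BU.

Step 1: By the law of cosines on triangle BDS: BS² = 7² + 2² − 2·7·2·cos(90°) = 53, so BS = √53.
Step 2: By the law of cosines on triangle BSU: BU² = √53² + 4² − 2·√53·4·cos(90°) = 69, so BU = √69.

Therefore, the length of BU = √69.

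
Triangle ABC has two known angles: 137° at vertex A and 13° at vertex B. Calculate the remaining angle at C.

By the triangle angle sum property, the three interior angles of any triangle add up to 180°.
We know angle A = 137° and angle B = 13°, so their sum is 150°.
Therefore angle C = 180° - 150° = 30°.

30 degrees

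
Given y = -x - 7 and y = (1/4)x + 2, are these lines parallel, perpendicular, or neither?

Slope of line 1: m1 = -1
Slope of line 2: m2 = 1/4
m1 != m2 and m1*m2 = -1/4 != -1. Neither.

Neither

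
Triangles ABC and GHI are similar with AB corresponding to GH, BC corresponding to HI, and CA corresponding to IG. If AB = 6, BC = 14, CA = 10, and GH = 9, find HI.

Since the triangles are similar, the ratio of corresponding sides is constant.
Scale factor k = GH / AB = 9 / 6 = 3/2
HI = k * BC = 3/2 * 14 = 21

21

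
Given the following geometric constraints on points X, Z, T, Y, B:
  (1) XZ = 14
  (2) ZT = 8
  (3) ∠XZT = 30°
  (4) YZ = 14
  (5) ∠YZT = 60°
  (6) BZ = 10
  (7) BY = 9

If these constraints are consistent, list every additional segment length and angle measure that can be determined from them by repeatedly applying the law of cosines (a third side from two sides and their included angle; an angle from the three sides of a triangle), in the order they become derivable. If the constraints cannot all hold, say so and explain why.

The constraints are consistent. Derivable facts, in order:
After 1 step:
- TY = 2·√37
- XT ≈ 8.12
- ∠BYZ = 45.38°
- ∠BZY = 39.84°
- ∠YBZ = 94.78°
After 2 steps:
- ∠TXZ = 29.49°
- ∠TYZ = 34.72°
- ∠XTZ = 120.51°
- ∠YTZ = 85.28°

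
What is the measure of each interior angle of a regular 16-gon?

Each interior angle of a regular n-gon is (n - 2) * 180 / n.
For n = 16: (16 - 2) * 180 / 16 = 2520/16 = 315/2 degrees.

315/2 degrees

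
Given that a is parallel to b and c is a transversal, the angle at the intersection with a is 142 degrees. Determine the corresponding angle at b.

Corresponding angles are equal: 142 degrees.

142 degrees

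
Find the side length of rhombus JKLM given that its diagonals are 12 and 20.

Half-diagonals are 6 and 10. side = sqrt(6^2 + 10^2) = sqrt(136) = 2*sqrt(34)

2*sqrt(34)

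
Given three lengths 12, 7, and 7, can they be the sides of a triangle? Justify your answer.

Check all three triangle inequalities:
12 + 7 = 19 > 7 ✓
12 + 7 = 19 > 7 ✓
7 + 7 = 14 > 12 ✓
All conditions hold, so these sides form a valid triangle.

Yes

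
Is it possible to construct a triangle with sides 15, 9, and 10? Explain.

Check all three triangle inequalities:
15 + 9 = 24 > 10 ✓
15 + 10 = 25 > 9 ✓
9 + 10 = 19 > 15 ✓
All conditions hold, so these sides form a valid triangle.

Yes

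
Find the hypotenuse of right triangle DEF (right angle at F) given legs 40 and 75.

By the Pythagorean theorem: DE^2 = DF^2 + EF^2
DE^2 = 40^2 + 75^2 = 1600 + 5625 = 7225
DE = sqrt(7225) = 85

85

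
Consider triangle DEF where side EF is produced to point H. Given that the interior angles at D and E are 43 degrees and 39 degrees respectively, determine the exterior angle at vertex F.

Exterior angle = 43 + 39 = 82 degrees (exterior angle theorem).

82 degrees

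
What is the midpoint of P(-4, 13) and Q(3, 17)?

The midpoint is the point halfway along the segment.
Move half the horizontal distance: -4 + (3 - -4)/2 = -4 + 7/2 = -1/2
Move half the vertical distance: 13 + (17 - 13)/2 = 13 + 4/2 = 15
Midpoint = (-1/2, 15)

(-1/2, 15)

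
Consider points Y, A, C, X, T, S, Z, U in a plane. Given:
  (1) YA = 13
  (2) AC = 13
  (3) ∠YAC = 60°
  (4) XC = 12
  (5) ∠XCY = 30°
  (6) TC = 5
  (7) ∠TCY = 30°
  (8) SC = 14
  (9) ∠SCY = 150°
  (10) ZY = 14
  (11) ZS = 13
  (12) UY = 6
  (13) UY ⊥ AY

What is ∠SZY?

Step 1: By the law of cosines on triangle CAY: CY² = 13² + 13² − 2·13·13·cos(60°) = 169, so CY = 13.
Step 2: By the law of cosines on triangle SCY: SY² = 14² + 13² − 2·14·13·cos(150°) = 680.23, so SY ≈ 26.08.
Step 3: By the inverse law of cosines on triangle SZY: cos(∠SZY) = (13² + 14² − 26.08²) / (2·13·14) = -315.23/364 = -0.866, so ∠SZY = 150°.

Therefore, the measure of angle ∠SZY = 150°.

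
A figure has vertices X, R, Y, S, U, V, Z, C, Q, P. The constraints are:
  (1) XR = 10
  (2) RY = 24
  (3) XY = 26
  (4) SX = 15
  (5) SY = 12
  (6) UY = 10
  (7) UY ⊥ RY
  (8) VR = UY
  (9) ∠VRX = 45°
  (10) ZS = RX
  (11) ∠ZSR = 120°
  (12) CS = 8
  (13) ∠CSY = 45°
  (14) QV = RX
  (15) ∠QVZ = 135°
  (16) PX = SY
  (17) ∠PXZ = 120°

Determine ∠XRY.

Step 1: By the inverse law of cosines on triangle XRY: cos(∠XRY) = (10² + 24² − 26²) / (2·10·24) = 0/480 = 0, so ∠XRY = 90°.

Therefore, the measure of angle ∠XRY = 90°.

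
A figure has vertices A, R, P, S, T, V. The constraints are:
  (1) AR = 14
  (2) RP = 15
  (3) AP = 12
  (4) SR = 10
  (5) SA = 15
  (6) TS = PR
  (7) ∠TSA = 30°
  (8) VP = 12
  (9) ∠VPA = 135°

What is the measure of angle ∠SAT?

From the given relations: TS = PR = 15.
Step 1: By the law of cosines on triangle AST: AT² = 15² + 15² − 2·15·15·cos(30°) = 60.29, so AT ≈ 7.76.
Step 2: By the inverse law of cosines on triangle SAT: cos(∠SAT) = (15² + 7.76² − 15²) / (2·15·7.76) = 60.29/232.94 = 0.2588, so ∠SAT = 75°.

Therefore, the measure of angle ∠SAT = 75°.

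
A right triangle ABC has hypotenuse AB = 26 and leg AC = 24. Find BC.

By the Pythagorean theorem: BC^2 = AB^2 - AC^2
BC^2 = 26^2 - 24^2 = 676 - 576 = 100
BC = sqrt(100) = 10

10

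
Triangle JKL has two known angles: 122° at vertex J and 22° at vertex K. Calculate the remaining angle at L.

angle L = 180 - 122 - 22 = 36 degrees.

36 degrees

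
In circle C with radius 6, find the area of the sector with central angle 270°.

Sector area = π(6²)(3/4) = 27*pi

27*pi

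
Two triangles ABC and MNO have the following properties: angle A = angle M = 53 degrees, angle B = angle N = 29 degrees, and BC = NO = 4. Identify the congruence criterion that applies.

The given information matches AAS: Two pairs of corresponding angles and a non-included side are equal (Angle-Angle-Side).

AAS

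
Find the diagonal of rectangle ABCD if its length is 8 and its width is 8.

Using the Pythagorean theorem:
d² = 8² + 8² = 64 + 64 = 128
d = sqrt(128) = 8*sqrt(2)

8*sqrt(2)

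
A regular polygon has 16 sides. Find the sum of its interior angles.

The sum of interior angles of an n-sided polygon is (n - 2) * 180.
For n = 16: (16 - 2) * 180 = 14 * 180 = 2520 degrees.

2520 degrees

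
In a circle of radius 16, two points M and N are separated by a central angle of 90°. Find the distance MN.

Chord = 2(16) sin(45°) = 16*sqrt(2)

16*sqrt(2)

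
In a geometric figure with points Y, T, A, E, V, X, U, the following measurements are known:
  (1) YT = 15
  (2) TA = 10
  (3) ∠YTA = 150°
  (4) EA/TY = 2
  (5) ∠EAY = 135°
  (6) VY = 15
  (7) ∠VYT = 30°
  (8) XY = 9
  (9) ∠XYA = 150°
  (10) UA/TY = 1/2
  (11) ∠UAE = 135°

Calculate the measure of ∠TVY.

Step 1: By the law of cosines on triangle VYT: VT² = 15² + 15² − 2·15·15·cos(30°) = 60.29, so VT ≈ 7.76.
Step 2: By the inverse law of cosines on triangle TVY: cos(∠TVY) = (7.76² + 15² − 15²) / (2·7.76·15) = 60.29/232.94 = 0.2588, so ∠TVY = 75°.

Therefore, the measure of angle ∠TVY = 75°.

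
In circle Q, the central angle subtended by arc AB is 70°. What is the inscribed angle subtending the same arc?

An inscribed angle intercepts an arc from a point on the circle, while the central angle intercepts the same arc from the center.
The inscribed angle is always half the central angle: 70° / 2 = 35°.

35°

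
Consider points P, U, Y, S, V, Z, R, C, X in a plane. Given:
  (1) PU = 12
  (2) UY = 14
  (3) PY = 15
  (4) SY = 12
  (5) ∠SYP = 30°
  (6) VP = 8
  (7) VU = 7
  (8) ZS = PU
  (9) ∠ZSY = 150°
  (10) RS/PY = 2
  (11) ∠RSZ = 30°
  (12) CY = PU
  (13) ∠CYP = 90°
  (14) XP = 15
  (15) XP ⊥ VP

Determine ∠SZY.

From the given relations: ZS = PU = 12.
Step 1: By the law of cosines on triangle ZSY: ZY² = 12² + 12² − 2·12·12·cos(150°) = 537.42, so ZY ≈ 23.18.
Step 2: By the inverse law of cosines on triangle SZY: cos(∠SZY) = (12² + 23.18² − 12²) / (2·12·23.18) = 537.42/556.37 = 0.9659, so ∠SZY = 15°.

Therefore, the measure of angle ∠SZY = 15°.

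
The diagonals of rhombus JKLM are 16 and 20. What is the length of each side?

The diagonals of a rhombus bisect each other at right angles.
Half-diagonals: 16/2 = 8 and 20/2 = 10
side = sqrt(8^2 + 10^2)
side = sqrt(64 + 100)
side = sqrt(164) = 2*sqrt(41)

2*sqrt(41)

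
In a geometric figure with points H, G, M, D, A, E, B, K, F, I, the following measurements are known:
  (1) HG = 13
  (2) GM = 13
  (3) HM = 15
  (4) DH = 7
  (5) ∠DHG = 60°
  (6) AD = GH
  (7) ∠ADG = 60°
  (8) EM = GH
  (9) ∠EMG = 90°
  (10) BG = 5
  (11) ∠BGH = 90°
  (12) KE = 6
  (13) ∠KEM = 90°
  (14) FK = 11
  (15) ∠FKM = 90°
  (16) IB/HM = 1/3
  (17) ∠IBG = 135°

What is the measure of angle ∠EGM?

From the given relations: EM = GH = 13.
Step 1: By the law of cosines on triangle GME: GE² = 13² + 13² − 2·13·13·cos(90°) = 338, so GE = 13·√2.
Step 2: By the inverse law of cosines on triangle EGM: cos(∠EGM) = ((13·√2)² + 13² − 13²) / (2·13·√2·13) = 338/478 = 0.7071, so ∠EGM = 45°.

Therefore, the measure of angle ∠EGM = 45°.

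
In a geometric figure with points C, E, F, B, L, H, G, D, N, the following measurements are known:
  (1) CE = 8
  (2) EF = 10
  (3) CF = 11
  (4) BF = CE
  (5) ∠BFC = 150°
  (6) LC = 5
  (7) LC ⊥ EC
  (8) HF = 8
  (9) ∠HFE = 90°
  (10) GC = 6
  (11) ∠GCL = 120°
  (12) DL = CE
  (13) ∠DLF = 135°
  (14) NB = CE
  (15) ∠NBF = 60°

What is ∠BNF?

From the given relations: NB = CE = 8; BF = CE = 8.
Step 1: By the law of cosines on triangle NBF: NF² = 8² + 8² − 2·8·8·cos(60°) = 64, so NF = 8.
Step 2: By the inverse law of cosines on triangle BNF: cos(∠BNF) = (8² + 8² − 8²) / (2·8·8) = 64/128 = 0.5, so ∠BNF = 60°.

Therefore, the measure of angle ∠BNF = 60°.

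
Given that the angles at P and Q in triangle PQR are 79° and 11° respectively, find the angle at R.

Let angle R = x. Then 79 + 11 + x = 180.
x = 180 - 90 = 90 degrees.

90 degrees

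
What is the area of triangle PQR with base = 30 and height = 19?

A triangle's area is half the area of a rectangle with the same base and height.
Area = (1/2) * 30 * 19 = 285.

285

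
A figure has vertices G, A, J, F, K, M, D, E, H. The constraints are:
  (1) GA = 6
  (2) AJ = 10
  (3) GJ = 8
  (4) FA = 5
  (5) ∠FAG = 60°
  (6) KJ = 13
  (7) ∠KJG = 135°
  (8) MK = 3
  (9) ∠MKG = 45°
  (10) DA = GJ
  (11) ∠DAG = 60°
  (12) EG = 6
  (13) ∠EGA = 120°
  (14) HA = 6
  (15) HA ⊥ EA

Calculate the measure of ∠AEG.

Step 1: By the law of cosines on triangle EGA: EA² = 6² + 6² − 2·6·6·cos(120°) = 108, so EA = 6·√3.
Step 2: By the inverse law of cosines on triangle AEG: cos(∠AEG) = ((6·√3)² + 6² − 6²) / (2·6·√3·6) = 108/124.71 = 0.866, so ∠AEG = 30°.

Therefore, the measure of angle ∠AEG = 30°.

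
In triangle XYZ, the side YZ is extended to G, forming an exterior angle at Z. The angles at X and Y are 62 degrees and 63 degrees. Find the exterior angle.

By the exterior angle theorem, an exterior angle of a triangle equals the sum of the two remote interior angles.
Exterior angle = angle X + angle Y
Exterior angle = 62 + 63 = 125 degrees

125 degrees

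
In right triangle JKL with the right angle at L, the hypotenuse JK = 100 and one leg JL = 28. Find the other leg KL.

KL = sqrt(100^2 - 28^2) = sqrt(9216) = 96

96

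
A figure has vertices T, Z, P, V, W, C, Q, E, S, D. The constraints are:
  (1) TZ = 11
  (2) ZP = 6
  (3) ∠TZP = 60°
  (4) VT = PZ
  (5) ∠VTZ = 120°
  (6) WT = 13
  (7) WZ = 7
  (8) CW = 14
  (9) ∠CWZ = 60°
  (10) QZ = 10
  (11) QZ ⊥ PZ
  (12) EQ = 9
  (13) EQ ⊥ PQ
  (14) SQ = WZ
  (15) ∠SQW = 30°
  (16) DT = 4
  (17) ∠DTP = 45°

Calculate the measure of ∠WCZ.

Step 1: By the law of cosines on triangle CWZ: CZ² = 14² + 7² − 2·14·7·cos(60°) = 147, so CZ = 7·√3.
Step 2: By the inverse law of cosines on triangle WCZ: cos(∠WCZ) = (14² + (7·√3)² − 7²) / (2·14·7·√3) = 294/339.48 = 0.866, so ∠WCZ = 30°.

Therefore, the measure of angle ∠WCZ = 30°.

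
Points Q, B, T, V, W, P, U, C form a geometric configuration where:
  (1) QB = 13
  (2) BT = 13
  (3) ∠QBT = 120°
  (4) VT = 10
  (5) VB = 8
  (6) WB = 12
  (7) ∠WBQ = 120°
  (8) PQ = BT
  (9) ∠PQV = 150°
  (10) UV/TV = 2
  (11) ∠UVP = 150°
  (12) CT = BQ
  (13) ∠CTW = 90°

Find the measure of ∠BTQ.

Step 1: By the law of cosines on triangle TBQ: TQ² = 13² + 13² − 2·13·13·cos(120°) = 507, so TQ = 13·√3.
Step 2: By the inverse law of cosines on triangle BTQ: cos(∠BTQ) = (13² + (13·√3)² − 13²) / (2·13·13·√3) = 507/585.43 = 0.866, so ∠BTQ = 30°.

Therefore, the measure of angle ∠BTQ = 30°.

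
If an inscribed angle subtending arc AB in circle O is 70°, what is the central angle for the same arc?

By the inscribed angle theorem, the central angle is twice the inscribed angle.
Central angle = 2 × 70° = 140°

140°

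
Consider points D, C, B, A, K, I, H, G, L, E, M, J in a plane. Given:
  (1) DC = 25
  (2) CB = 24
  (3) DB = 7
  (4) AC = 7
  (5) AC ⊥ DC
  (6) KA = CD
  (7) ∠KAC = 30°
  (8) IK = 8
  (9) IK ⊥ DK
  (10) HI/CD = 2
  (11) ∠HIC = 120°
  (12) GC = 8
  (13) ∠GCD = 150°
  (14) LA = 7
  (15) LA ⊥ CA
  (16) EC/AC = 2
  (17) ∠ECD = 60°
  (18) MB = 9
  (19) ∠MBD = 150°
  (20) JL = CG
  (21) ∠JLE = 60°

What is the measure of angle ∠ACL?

Step 1: By the law of cosines on triangle CAL: CL² = 7² + 7² − 2·7·7·cos(90°) = 98, so CL = 7·√2.
Step 2: By the inverse law of cosines on triangle ACL: cos(∠ACL) = (7² + (7·√2)² − 7²) / (2·7·7·√2) = 98/138.59 = 0.7071, so ∠ACL = 45°.

Therefore, the measure of angle ∠ACL = 45°.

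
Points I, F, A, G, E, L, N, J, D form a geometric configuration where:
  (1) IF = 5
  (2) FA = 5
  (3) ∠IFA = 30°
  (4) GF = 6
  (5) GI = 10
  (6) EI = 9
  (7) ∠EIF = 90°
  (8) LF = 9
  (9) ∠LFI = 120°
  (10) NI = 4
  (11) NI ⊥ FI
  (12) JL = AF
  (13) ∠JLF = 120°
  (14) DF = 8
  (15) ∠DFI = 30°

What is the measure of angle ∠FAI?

Step 1: By the law of cosines on triangle AFI: AI² = 5² + 5² − 2·5·5·cos(30°) = 6.7, so AI ≈ 2.59.
Step 2: By the inverse law of cosines on triangle FAI: cos(∠FAI) = (5² + 2.59² − 5²) / (2·5·2.59) = 6.7/25.88 = 0.2588, so ∠FAI = 75°.

Therefore, the measure of angle ∠FAI = 75°.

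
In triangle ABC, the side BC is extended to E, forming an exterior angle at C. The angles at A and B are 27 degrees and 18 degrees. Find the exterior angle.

Exterior angle = 27 + 18 = 45 degrees (exterior angle theorem).

45 degrees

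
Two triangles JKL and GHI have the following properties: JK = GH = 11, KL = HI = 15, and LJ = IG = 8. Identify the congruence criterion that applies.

Consider the given information: JK = GH = 11, KL = HI = 15, and LJ = IG = 8
This is not ASA or HL: ASA requires two angles and the side between them. HL only applies to right triangles with matching hypotenuse and leg.
The correct criterion is SSS. All three pairs of corresponding sides are equal (Side-Side-Side).

SSS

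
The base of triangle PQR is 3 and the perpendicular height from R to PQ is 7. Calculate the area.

Area = (1/2) * base * height
Area = (1/2) * 3 * 7
Area = 21/2

21/2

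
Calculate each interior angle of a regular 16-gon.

Each interior angle of a regular n-gon is (n - 2) * 180 / n.
For n = 16: (16 - 2) * 180 / 16 = 2520/16 = 315/2 degrees.

315/2 degrees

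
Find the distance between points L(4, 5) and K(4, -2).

d = sqrt((4 - 4)^2 + (-2 - 5)^2)
d = sqrt(0^2 + -7^2)
d = sqrt(0 + 49)
d = sqrt(49) = 7

7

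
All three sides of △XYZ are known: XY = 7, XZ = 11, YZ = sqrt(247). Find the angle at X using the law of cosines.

When all three sides of a triangle are known, the law of cosines can be rearranged to find any angle.
cos(C) = (a² + b² - c²) / (2ab) gives cos(X) = -1/2.
Taking the inverse cosine: X = 120°.

120°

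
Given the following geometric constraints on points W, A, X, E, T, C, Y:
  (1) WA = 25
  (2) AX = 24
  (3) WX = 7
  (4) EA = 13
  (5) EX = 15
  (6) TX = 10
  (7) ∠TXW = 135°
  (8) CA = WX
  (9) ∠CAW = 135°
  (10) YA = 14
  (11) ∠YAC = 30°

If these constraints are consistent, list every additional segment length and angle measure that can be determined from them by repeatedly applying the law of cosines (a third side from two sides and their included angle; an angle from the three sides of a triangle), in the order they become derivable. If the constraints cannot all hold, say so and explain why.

The constraints are consistent. Derivable facts, in order:
After 1 step:
- CY ≈ 8.68
- WC ≈ 30.36
- WT ≈ 15.75
- ∠AEX = 117.82°
- ∠AWX = 73.74°
- ∠AXE = 28.62°
- ∠AXW = 90°
- ∠EAX = 33.56°
- ∠WAX = 16.26°
After 2 steps:
- ∠ACW = 35.62°
- ∠ACY = 126.21°
- ∠AWC = 9.38°
- ∠AYC = 23.79°
- ∠TWX = 26.68°
- ∠WTX = 18.32°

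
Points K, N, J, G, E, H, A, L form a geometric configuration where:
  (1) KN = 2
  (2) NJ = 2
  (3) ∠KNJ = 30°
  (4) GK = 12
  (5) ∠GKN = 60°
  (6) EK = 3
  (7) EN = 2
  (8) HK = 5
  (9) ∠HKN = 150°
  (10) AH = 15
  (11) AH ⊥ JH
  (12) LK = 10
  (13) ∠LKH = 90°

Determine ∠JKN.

Step 1: By the law of cosines on triangle KNJ: KJ² = 2² + 2² − 2·2·2·cos(30°) = 1.07, so KJ ≈ 1.04.
Step 2: By the inverse law of cosines on triangle JKN: cos(∠JKN) = (1.04² + 2² − 2²) / (2·1.04·2) = 1.07/4.14 = 0.2588, so ∠JKN = 75°.

Therefore, the measure of angle ∠JKN = 75°.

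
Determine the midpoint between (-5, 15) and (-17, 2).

The midpoint is the point halfway along the segment.
Move half the horizontal distance: -5 + (-17 - -5)/2 = -5 + -12/2 = -11
Move half the vertical distance: 15 + (2 - 15)/2 = 15 + -13/2 = 17/2
Midpoint = (-11, 17/2)

(-11, 17/2)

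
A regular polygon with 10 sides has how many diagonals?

The number of diagonals in an n-gon is n(n - 3)/2.
For n = 10: 10(10 - 3)/2 = 10 × 7 / 2 = 35.

35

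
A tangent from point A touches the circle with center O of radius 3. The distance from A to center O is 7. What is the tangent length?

Let T be the point of tangency. Then OT ⊥ AT (radius ⊥ tangent).
In right triangle OTA: OA² = OT² + AT²
7² = 3² + AT²
AT² = 40, AT = 2*sqrt(10)

2*sqrt(10)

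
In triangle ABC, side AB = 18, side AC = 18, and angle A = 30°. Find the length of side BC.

By the law of cosines: BC^2 = AB^2 + AC^2 - 2*AB*AC*cos(A)
BC^2 = 18^2 + 18^2 - 2*18*18*cos(30°)
BC^2 = 324 + 324 - 648*(sqrt(3)/2)
BC^2 = 648 - 324*sqrt(3)
BC = 18*sqrt(2 - sqrt(3))

18*sqrt(2 - sqrt(3))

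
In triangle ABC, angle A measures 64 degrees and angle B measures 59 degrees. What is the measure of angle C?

By the triangle angle sum property, the three interior angles of any triangle add up to 180°.
We know angle A = 64° and angle B = 59°, so their sum is 123°.
Therefore angle C = 180° - 123° = 57°.

57 degrees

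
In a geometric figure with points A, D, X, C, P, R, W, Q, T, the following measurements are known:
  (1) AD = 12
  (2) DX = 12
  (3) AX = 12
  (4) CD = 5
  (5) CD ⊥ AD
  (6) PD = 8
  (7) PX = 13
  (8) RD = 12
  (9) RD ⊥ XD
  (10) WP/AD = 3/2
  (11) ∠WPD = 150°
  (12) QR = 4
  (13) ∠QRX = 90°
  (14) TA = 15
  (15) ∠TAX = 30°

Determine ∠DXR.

Step 1: By the law of cosines on triangle XDR: XR² = 12² + 12² − 2·12·12·cos(90°) = 288, so XR = 12·√2.
Step 2: By the inverse law of cosines on triangle DXR: cos(∠DXR) = (12² + (12·√2)² − 12²) / (2·12·12·√2) = 288/407.29 = 0.7071, so ∠DXR = 45°.

Therefore, the measure of angle ∠DXR = 45°.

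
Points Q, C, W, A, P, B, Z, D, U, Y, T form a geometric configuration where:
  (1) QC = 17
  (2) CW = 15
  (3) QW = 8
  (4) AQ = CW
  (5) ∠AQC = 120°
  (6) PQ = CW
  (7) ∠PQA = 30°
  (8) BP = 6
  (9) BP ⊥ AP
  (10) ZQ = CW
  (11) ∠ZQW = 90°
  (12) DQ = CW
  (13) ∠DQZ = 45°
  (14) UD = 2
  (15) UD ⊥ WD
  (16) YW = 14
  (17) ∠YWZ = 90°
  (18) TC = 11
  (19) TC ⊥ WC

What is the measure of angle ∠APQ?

From the given relations: PQ = CW = 15; AQ = CW = 15.
Step 1: By the law of cosines on triangle PQA: PA² = 15² + 15² − 2·15·15·cos(30°) = 60.29, so PA ≈ 7.76.
Step 2: By the inverse law of cosines on triangle APQ: cos(∠APQ) = (7.76² + 15² − 15²) / (2·7.76·15) = 60.29/232.94 = 0.2588, so ∠APQ = 75°.

Therefore, the measure of angle ∠APQ = 75°.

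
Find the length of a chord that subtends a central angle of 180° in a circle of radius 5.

Chord = 2(5) sin(90°) = 10

10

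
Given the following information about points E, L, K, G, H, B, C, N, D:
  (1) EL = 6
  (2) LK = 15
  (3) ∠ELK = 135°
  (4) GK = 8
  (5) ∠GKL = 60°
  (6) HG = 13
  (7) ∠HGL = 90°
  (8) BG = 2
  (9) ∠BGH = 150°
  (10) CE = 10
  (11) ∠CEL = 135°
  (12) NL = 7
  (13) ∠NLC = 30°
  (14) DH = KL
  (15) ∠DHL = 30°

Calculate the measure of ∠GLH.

Step 1: By the law of cosines on triangle LKG: LG² = 15² + 8² − 2·15·8·cos(60°) = 169, so LG = 13.
Step 2: By the law of cosines on triangle LGH: LH² = 13² + 13² − 2·13·13·cos(90°) = 338, so LH = 13·√2.
Step 3: By the inverse law of cosines on triangle GLH: cos(∠GLH) = (13² + (13·√2)² − 13²) / (2·13·13·√2) = 338/478 = 0.7071, so ∠GLH = 45°.

Therefore, the measure of angle ∠GLH = 45°.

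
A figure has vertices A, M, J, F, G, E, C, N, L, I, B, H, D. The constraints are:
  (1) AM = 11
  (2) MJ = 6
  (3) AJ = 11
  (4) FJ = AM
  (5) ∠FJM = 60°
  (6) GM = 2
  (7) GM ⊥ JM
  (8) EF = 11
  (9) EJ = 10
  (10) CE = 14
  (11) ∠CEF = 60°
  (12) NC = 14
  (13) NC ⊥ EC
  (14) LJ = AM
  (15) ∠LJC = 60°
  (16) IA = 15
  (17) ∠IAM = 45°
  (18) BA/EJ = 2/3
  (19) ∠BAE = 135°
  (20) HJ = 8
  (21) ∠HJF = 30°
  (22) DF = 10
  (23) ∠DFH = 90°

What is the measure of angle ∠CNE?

Step 1: By the law of cosines on triangle NCE: NE² = 14² + 14² − 2·14·14·cos(90°) = 392, so NE = 14·√2.
Step 2: By the inverse law of cosines on triangle CNE: cos(∠CNE) = (14² + (14·√2)² − 14²) / (2·14·14·√2) = 392/554.37 = 0.7071, so ∠CNE = 45°.

Therefore, the measure of angle ∠CNE = 45°.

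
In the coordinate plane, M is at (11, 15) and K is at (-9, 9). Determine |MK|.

d = sqrt((-9 - 11)^2 + (9 - 15)^2)
d = sqrt(-20^2 + -6^2)
d = sqrt(400 + 36)
d = sqrt(436) = 2*sqrt(109)

2*sqrt(109)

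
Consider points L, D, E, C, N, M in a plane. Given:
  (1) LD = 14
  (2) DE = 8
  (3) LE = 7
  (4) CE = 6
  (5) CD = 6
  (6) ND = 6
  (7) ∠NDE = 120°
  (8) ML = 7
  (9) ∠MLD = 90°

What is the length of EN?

Step 1: By the law of cosines on triangle EDN: EN² = 8² + 6² − 2·8·6·cos(120°) = 148, so EN = 2·√37.

Therefore, the length of EN = 2·√37.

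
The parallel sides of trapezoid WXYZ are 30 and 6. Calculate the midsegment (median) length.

The midsegment (median) of a trapezoid connects the midpoints of the non-parallel sides.
Its length is the average of the two bases: (30 + 6) / 2 = 18.

18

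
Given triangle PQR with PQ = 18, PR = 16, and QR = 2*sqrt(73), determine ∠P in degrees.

cos(P) = (18² + 16² - (2*sqrt(73))²) / (2 × 18 × 16) = 1/2, so P = arccos(1/2) = 60°.

60°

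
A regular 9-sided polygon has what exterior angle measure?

Each exterior angle of a regular n-gon is 360 / n.
For n = 9: 360 / 9 = 40 degrees.

40 degrees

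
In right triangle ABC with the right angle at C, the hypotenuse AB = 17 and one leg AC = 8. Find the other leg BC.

By the Pythagorean theorem: BC^2 = AB^2 - AC^2
BC^2 = 17^2 - 8^2 = 289 - 64 = 225
BC = sqrt(225) = 15

15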